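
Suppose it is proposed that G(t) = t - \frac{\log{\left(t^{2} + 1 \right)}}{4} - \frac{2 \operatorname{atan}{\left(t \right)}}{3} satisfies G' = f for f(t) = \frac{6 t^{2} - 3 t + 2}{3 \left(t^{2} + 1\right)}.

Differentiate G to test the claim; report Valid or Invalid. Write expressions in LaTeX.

Invalid: d/dt[G] - f = \frac{- 6 t^{2} + 3 t - 2}{6 t^{2} + 6}, which is not 0.

d/dt[G] = \frac{6 t^{2} - 3 t + 2}{6 t^{2} + 6}
d/dt[G] - f(t) = \frac{- 6 t^{2} + 3 t - 2}{6 t^{2} + 6} != 0.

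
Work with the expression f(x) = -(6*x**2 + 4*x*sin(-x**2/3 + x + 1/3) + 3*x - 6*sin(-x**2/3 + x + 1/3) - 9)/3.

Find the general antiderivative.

For F(x) to be correct the identity F'(x) - f(x) = 0 must hold.
Check: d/dx[-2*x**3/3 - x**2/2 + 3*x - 2*cos(-x**2/3 + x + 1/3)] = -2*x**2 - 4*x*sin(-x**2/3 + x + 1/3)/3 - x + 2*sin(-x**2/3 + x + 1/3) + 3, which equals f(x).

F(x) = -2*x**3/3 - x**2/2 + 3*x - 2*cos(-x**2/3 + x + 1/3) + C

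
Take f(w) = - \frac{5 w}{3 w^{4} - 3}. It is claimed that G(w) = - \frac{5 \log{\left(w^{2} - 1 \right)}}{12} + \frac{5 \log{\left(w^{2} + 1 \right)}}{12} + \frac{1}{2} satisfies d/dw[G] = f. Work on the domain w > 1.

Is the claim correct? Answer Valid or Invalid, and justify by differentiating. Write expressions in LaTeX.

d/dw[G] = - \frac{5 w}{3 w^{4} - 3}
This equals f(w) exactly, so the claim holds.

Valid - differentiating G returns exactly f.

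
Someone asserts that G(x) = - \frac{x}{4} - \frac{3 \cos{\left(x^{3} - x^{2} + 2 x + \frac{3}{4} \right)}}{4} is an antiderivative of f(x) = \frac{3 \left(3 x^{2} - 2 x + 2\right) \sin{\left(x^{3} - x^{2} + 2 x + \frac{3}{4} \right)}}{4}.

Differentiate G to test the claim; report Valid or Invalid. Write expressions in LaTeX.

d/dx[G] = \frac{9 x^{2} \sin{\left(x^{3} - x^{2} + 2 x + \frac{3}{4} \right)}}{4} - \frac{3 x \sin{\left(x^{3} - x^{2} + 2 x + \frac{3}{4} \right)}}{2} + \frac{3 \sin{\left(x^{3} - x^{2} + 2 x + \frac{3}{4} \right)}}{2} - \frac{1}{4}
d/dx[G] - f(x) = - \frac{1}{4} != 0.

Invalid: d/dx[G] - f = - \frac{1}{4}, which is not 0.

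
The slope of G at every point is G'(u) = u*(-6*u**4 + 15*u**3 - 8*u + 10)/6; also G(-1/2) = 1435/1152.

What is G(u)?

Any candidate G(u) must reproduce the stated G'(u) exactly.
A general antiderivative is -u**6/6 + u**5/2 - 4*u**3/9 + 5*u**2/6 + C.
The condition gives C = 1435/1152 - (283/1152) = 1.
So G(u) = -u**6/6 + u**5/2 - 4*u**3/9 + 5*u**2/6 + 1.
Check: d/du[-u**6/6 + u**5/2 - 4*u**3/9 + 5*u**2/6 + 1] = -u**5 + 5*u**4/2 - 4*u**2/3 + 5*u/3, which equals G'(u).

G(u) = -u**6/6 + u**5/2 - 4*u**3/9 + 5*u**2/6 + 1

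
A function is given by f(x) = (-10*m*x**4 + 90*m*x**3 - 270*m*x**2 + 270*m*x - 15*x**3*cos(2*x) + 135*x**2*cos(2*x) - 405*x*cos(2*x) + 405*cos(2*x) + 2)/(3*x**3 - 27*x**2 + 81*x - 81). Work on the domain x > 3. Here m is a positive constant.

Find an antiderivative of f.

Differentiate the proposed F(x) back; it has to land on f(x) exactly.
Check: d/dx[-5*m*x**2/3 - 5*sin(2*x)/2 - 1/(3*x**2 - 18*x + 27)] = (-10*m*x**4 + 90*m*x**3 - 270*m*x**2 + 270*m*x - 15*x**3*cos(2*x) + 135*x**2*cos(2*x) - 405*x*cos(2*x) + 405*cos(2*x) + 2)/(3*x**3 - 27*x**2 + 81*x - 81) = f(x).

An antiderivative is F(x) = -5*m*x**2/3 - 5*sin(2*x)/2 - 1/(3*x**2 - 18*x + 27).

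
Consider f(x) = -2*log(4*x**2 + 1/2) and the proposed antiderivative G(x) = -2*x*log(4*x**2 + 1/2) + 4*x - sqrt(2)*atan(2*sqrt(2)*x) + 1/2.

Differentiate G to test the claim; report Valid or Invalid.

Valid. The derivative of G reproduces f.

d/dx[G] = -2*log(4*x**2 + 1/2)
This equals f(x) exactly, so the claim holds.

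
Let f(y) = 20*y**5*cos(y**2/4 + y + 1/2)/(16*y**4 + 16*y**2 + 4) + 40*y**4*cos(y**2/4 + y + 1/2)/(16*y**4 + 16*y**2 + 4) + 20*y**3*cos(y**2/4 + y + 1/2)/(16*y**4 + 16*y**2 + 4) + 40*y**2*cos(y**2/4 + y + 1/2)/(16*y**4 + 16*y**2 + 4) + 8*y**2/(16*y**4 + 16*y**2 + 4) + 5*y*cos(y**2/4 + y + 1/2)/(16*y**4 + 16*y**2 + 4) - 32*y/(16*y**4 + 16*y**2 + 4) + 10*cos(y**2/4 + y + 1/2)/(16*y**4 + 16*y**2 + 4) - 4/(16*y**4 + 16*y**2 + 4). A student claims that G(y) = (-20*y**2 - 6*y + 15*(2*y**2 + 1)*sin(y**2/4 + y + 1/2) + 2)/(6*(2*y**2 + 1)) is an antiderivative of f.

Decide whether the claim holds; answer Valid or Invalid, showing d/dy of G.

d/dy[G] = (20*y**5*cos(y**2/4 + y + 1/2) + 40*y**4*cos(y**2/4 + y + 1/2) + 20*y**3*cos(y**2/4 + y + 1/2) + 40*y**2*cos(y**2/4 + y + 1/2) + 8*y**2 + 5*y*cos(y**2/4 + y + 1/2) - 32*y + 10*cos(y**2/4 + y + 1/2) - 4)/(16*y**4 + 16*y**2 + 4)
This equals f(y) exactly, so the claim holds.

Valid: G'(y) = f(y).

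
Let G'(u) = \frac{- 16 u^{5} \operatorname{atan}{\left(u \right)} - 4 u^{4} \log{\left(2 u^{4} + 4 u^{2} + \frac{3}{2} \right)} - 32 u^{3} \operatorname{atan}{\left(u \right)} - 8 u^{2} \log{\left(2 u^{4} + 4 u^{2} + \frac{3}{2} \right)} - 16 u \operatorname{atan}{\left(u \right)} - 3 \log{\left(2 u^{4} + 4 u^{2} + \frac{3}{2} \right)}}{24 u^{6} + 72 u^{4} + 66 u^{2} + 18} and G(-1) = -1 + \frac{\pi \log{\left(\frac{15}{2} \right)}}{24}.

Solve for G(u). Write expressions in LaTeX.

G'(u) has the shape v'r + vr' for v = - \frac{\operatorname{atan}{\left(u \right)}}{6} and r = \log{\left(2 u^{4} + 4 u^{2} + \frac{3}{2} \right)} — it is the derivative of the product v*r.
A general antiderivative is - \frac{\log{\left(2 u^{4} + 4 u^{2} + \frac{3}{2} \right)} \operatorname{atan}{\left(u \right)}}{6} + C.
The condition gives C = -1 + \frac{\pi \log{\left(\frac{15}{2} \right)}}{24} - (\frac{\pi \log{\left(\frac{15}{2} \right)}}{24}) = -1.
So G(u) = - \frac{\log{\left(2 u^{4} + 4 u^{2} + \frac{3}{2} \right)} \operatorname{atan}{\left(u \right)}}{6} - 1.
Check: d/du[- \frac{\log{\left(2 u^{4} + 4 u^{2} + \frac{3}{2} \right)} \operatorname{atan}{\left(u \right)}}{6} - 1] = \frac{- 16 u^{5} \operatorname{atan}{\left(u \right)} - 4 u^{4} \log{\left(2 u^{4} + 4 u^{2} + \frac{3}{2} \right)} - 32 u^{3} \operatorname{atan}{\left(u \right)} - 8 u^{2} \log{\left(2 u^{4} + 4 u^{2} + \frac{3}{2} \right)} - 16 u \operatorname{atan}{\left(u \right)} - 3 \log{\left(2 u^{4} + 4 u^{2} + \frac{3}{2} \right)}}{24 u^{6} + 72 u^{4} + 66 u^{2} + 18} = G'(u).

G(u) = - \frac{\log{\left(2 u^{4} + 4 u^{2} + \frac{3}{2} \right)} \operatorname{atan}{\left(u \right)}}{6} - 1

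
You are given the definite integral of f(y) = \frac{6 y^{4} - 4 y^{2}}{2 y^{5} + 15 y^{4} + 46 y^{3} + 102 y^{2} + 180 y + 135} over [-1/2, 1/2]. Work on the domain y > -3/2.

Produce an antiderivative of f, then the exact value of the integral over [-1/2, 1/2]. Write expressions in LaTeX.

Factor the denominator (\left(y + 3\right)^{2} \left(2 y + 3\right) \left(y^{2} + 5\right)) and decompose: f = - \frac{85 \left(13 y + 24\right)}{1421 \left(y^{2} + 5\right)} + \frac{38}{29 \left(2 y + 3\right)} + \frac{153}{49 \left(y + 3\right)} - \frac{75}{7 \left(y + 3\right)^{2}}; each piece integrates to a log, atan, or power term.
F(y) = \frac{19 \log{\left(y + \frac{3}{2} \right)}}{29} + \frac{153 \log{\left(y + 3 \right)}}{49} - \frac{1105 \log{\left(y^{2} + 5 \right)}}{2842} - \frac{408 \sqrt{5} \operatorname{atan}{\left(\frac{\sqrt{5} y}{5} \right)}}{1421} + \frac{75}{7 y + 21} is an antiderivative of f.
Check: d/dy[\frac{19 \log{\left(y + \frac{3}{2} \right)}}{29} + \frac{153 \log{\left(y + 3 \right)}}{49} - \frac{1105 \log{\left(y^{2} + 5 \right)}}{2842} - \frac{408 \sqrt{5} \operatorname{atan}{\left(\frac{\sqrt{5} y}{5} \right)}}{1421} + \frac{75}{7 y + 21}] = \frac{6 y^{4} - 4 y^{2}}{2 y^{5} + 15 y^{4} + 46 y^{3} + 102 y^{2} + 180 y + 135} = f(y).
F(1/2) = - \frac{1105 \log{\left(\frac{21}{4} \right)}}{2842} - \frac{408 \sqrt{5} \operatorname{atan}{\left(\frac{\sqrt{5}}{10} \right)}}{1421} + \frac{19 \log{\left(2 \right)}}{29} + \frac{150}{49} + \frac{153 \log{\left(\frac{7}{2} \right)}}{49}; F(-1/2) = - \frac{1105 \log{\left(\frac{21}{4} \right)}}{2842} + \frac{408 \sqrt{5} \operatorname{atan}{\left(\frac{\sqrt{5}}{10} \right)}}{1421} + \frac{153 \log{\left(\frac{5}{2} \right)}}{49} + \frac{30}{7}.
Integral = F(1/2) - F(-1/2) = - \frac{153 \log{\left(\frac{5}{2} \right)}}{49} - \frac{60}{49} - \frac{816 \sqrt{5} \operatorname{atan}{\left(\frac{\sqrt{5}}{10} \right)}}{1421} + \frac{19 \log{\left(2 \right)}}{29} + \frac{153 \log{\left(\frac{7}{2} \right)}}{49}.

Antiderivative: F(y) = \frac{19 \log{\left(y + \frac{3}{2} \right)}}{29} + \frac{153 \log{\left(y + 3 \right)}}{49} - \frac{1105 \log{\left(y^{2} + 5 \right)}}{2842} - \frac{408 \sqrt{5} \operatorname{atan}{\left(\frac{\sqrt{5} y}{5} \right)}}{1421} + \frac{75}{7 y + 21}; value = - \frac{153 \log{\left(\frac{5}{2} \right)}}{49} - \frac{60}{49} - \frac{816 \sqrt{5} \operatorname{atan}{\left(\frac{\sqrt{5}}{10} \right)}}{1421} + \frac{19 \log{\left(2 \right)}}{29} + \frac{153 \log{\left(\frac{7}{2} \right)}}{49}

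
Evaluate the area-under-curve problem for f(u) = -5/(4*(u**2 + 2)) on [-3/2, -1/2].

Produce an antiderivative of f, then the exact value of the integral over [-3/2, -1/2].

Recover f(u) by differentiating a candidate F(u); any mismatch rules it out.
F(u) = -5*sqrt(2)*atan(sqrt(2)*u/2)/8 is an antiderivative of f.
Check: d/du[-5*sqrt(2)*atan(sqrt(2)*u/2)/8] = -5/(4*u**2 + 8), which equals f(u).
F(-1/2) = 5*sqrt(2)*atan(sqrt(2)/4)/8; F(-3/2) = 5*sqrt(2)*atan(3*sqrt(2)/4)/8.
Integral = F(-1/2) - F(-3/2) = -5*sqrt(2)*atan(3*sqrt(2)/4)/8 + 5*sqrt(2)*atan(sqrt(2)/4)/8.

Antiderivative: F(u) = -5*sqrt(2)*atan(sqrt(2)*u/2)/8; value = -5*sqrt(2)*atan(3*sqrt(2)/4)/8 + 5*sqrt(2)*atan(sqrt(2)/4)/8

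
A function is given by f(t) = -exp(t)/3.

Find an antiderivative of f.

An antiderivative is F(t) = -exp(t)/3.

Check any antiderivative F(t) by computing F'(t) and comparing it with f(t).
Check: d/dt[-exp(t)/3] = -exp(t)/3 = f(t).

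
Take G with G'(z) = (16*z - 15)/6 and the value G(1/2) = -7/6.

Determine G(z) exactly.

G(z) = 4*z**2/3 - 5*z/2 - 1/4

For G(z) to be correct, d/dz[G] must agree with the stated G'(z) identically.
A general antiderivative is 4*z**2/3 - 5*z/2 - 3/4 + C.
The condition gives C = -7/6 - (-5/3) = 1/2.
So G(z) = 4*z**2/3 - 5*z/2 - 1/4.
Check: d/dz[4*z**2/3 - 5*z/2 - 1/4] = 8*z/3 - 5/2, which equals G'(z).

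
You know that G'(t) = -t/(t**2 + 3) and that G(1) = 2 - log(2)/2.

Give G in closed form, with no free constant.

G(t) = -(log(t**2/2 + 3/2) - 4)/2

G'(t) matches the chain-rule pattern g'(h)*h' with inner function h(t) = t**2/2 + 3/2; substituting u = h(t) collapses the integral.
A general antiderivative is -log(t**2/2 + 3/2)/2 + C.
The condition gives C = 2 - log(2)/2 - (-log(2)/2) = 2.
So G(t) = -(log(t**2/2 + 3/2) - 4)/2.
Check: d/dt[-(log(t**2/2 + 3/2) - 4)/2] = -t/(t**2 + 3) = G'(t).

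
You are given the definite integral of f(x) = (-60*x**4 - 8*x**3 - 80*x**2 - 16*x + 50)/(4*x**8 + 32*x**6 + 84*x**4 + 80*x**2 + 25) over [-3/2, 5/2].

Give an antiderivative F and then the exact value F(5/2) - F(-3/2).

Recognize the product-rule pattern: f = u'v + uv' with u = 1/(x**4 + 4*x**2 + 5/2), v = 5*x + 1/2, so integration by parts undoes it.
F(x) = 5*x/(x**4 + 4*x**2 + 5/2) + 1/(2*x**4 + 8*x**2 + 5) is an antiderivative of f.
Check: d/dx[5*x/(x**4 + 4*x**2 + 5/2) + 1/(2*x**4 + 8*x**2 + 5)] = (-60*x**4 - 8*x**3 - 80*x**2 - 16*x + 50)/(4*x**8 + 32*x**6 + 84*x**4 + 80*x**2 + 25) = f(x).
F(5/2) = 208/1065; F(-3/2) = -112/265.
Integral = F(5/2) - F(-3/2) = 6976/11289.

Antiderivative: F(x) = 5*x/(x**4 + 4*x**2 + 5/2) + 1/(2*x**4 + 8*x**2 + 5); value = 6976/11289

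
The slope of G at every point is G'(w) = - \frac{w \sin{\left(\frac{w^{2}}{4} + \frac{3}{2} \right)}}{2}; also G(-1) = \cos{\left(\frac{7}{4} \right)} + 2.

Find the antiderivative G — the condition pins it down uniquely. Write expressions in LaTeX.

G(w) = \cos{\left(\frac{w^{2}}{4} + \frac{3}{2} \right)} + 2

The substitution u = \frac{w^{2}}{4} + \frac{3}{2} works: G'(w) is exactly (dG/du)*(du/dw) for that inner function.
A general antiderivative is \cos{\left(\frac{w^{2}}{4} + \frac{3}{2} \right)} + C.
The condition gives C = \cos{\left(\frac{7}{4} \right)} + 2 - (\cos{\left(\frac{7}{4} \right)}) = 2.
So G(w) = \cos{\left(\frac{w^{2}}{4} + \frac{3}{2} \right)} + 2.
Check: d/dw[\cos{\left(\frac{w^{2}}{4} + \frac{3}{2} \right)} + 2] = - \frac{w \sin{\left(\frac{w^{2}}{4} + \frac{3}{2} \right)}}{2} = G'(w).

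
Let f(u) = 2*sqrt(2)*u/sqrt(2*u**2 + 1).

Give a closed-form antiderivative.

The substitution w = u**2 + 1/2 works: f is exactly (dF/dw)*(dw/du) for that inner function.
Check: d/du[2*sqrt(u**2 + 1/2)] = 2*sqrt(2)*u/sqrt(2*u**2 + 1) = f(u).

An antiderivative is F(u) = 2*sqrt(u**2 + 1/2).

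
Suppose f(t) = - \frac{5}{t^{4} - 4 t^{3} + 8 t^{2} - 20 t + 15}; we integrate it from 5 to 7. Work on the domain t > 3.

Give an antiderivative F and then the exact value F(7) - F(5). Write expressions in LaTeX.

Factor the denominator (\left(t - 3\right) \left(t - 1\right) \left(t^{2} + 5\right)) and decompose: f = - \frac{5 \left(2 t - 1\right)}{42 \left(t^{2} + 5\right)} + \frac{5}{12 \left(t - 1\right)} - \frac{5}{28 \left(t - 3\right)}; each piece integrates to a log, atan, or power term.
F(t) = - \frac{5 \log{\left(t - 3 \right)}}{28} + \frac{5 \log{\left(t - 1 \right)}}{12} - \frac{5 \log{\left(t^{2} + 5 \right)}}{42} + \frac{\sqrt{5} \operatorname{atan}{\left(\frac{\sqrt{5} t}{5} \right)}}{42} is an antiderivative of f.
Check: d/dt[- \frac{5 \log{\left(t - 3 \right)}}{28} + \frac{5 \log{\left(t - 1 \right)}}{12} - \frac{5 \log{\left(t^{2} + 5 \right)}}{42} + \frac{\sqrt{5} \operatorname{atan}{\left(\frac{\sqrt{5} t}{5} \right)}}{42}] = - \frac{5}{t^{4} - 4 t^{3} + 8 t^{2} - 20 t + 15} = f(t).
F(7) = - \frac{5 \log{\left(54 \right)}}{42} - \frac{5 \log{\left(4 \right)}}{28} + \frac{\sqrt{5} \operatorname{atan}{\left(\frac{7 \sqrt{5}}{5} \right)}}{42} + \frac{5 \log{\left(6 \right)}}{12}; F(5) = - \frac{5 \log{\left(30 \right)}}{42} - \frac{5 \log{\left(2 \right)}}{28} + \frac{\sqrt{5} \operatorname{atan}{\left(\sqrt{5} \right)}}{42} + \frac{5 \log{\left(4 \right)}}{12}.
Integral = F(7) - F(5) = - \frac{25 \log{\left(4 \right)}}{42} - \frac{5 \log{\left(54 \right)}}{42} - \frac{\sqrt{5} \operatorname{atan}{\left(\sqrt{5} \right)}}{42} + \frac{\sqrt{5} \operatorname{atan}{\left(\frac{7 \sqrt{5}}{5} \right)}}{42} + \frac{5 \log{\left(2 \right)}}{28} + \frac{5 \log{\left(30 \right)}}{42} + \frac{5 \log{\left(6 \right)}}{12}.

Antiderivative: F(t) = - \frac{5 \log{\left(t - 3 \right)}}{28} + \frac{5 \log{\left(t - 1 \right)}}{12} - \frac{5 \log{\left(t^{2} + 5 \right)}}{42} + \frac{\sqrt{5} \operatorname{atan}{\left(\frac{\sqrt{5} t}{5} \right)}}{42}; value = - \frac{25 \log{\left(4 \right)}}{42} - \frac{5 \log{\left(54 \right)}}{42} - \frac{\sqrt{5} \operatorname{atan}{\left(\sqrt{5} \right)}}{42} + \frac{\sqrt{5} \operatorname{atan}{\left(\frac{7 \sqrt{5}}{5} \right)}}{42} + \frac{5 \log{\left(2 \right)}}{28} + \frac{5 \log{\left(30 \right)}}{42} + \frac{5 \log{\left(6 \right)}}{12}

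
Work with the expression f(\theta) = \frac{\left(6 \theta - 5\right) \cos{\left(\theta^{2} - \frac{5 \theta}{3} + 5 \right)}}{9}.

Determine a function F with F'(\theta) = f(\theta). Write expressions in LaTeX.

The substitution u = \theta^{2} - \frac{5 \theta}{3} + 5 works: f is exactly (dF/du)*(du/d\theta) for that inner function.
Check: d/d\theta[\frac{\sin{\left(\theta^{2} - \frac{5 \theta}{3} + 5 \right)}}{3}] = \frac{2 \theta \cos{\left(\theta^{2} - \frac{5 \theta}{3} + 5 \right)}}{3} - \frac{5 \cos{\left(\theta^{2} - \frac{5 \theta}{3} + 5 \right)}}{9}, which equals f(\theta).

An antiderivative is F(\theta) = \frac{\sin{\left(\theta^{2} - \frac{5 \theta}{3} + 5 \right)}}{3}.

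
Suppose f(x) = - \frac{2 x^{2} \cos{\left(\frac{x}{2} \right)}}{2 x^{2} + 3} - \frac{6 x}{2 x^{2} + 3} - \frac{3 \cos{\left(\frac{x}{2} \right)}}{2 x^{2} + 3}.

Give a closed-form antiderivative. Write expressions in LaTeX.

Integrate term by term and add the pieces.
Check: d/dx[- \frac{3 \log{\left(2 x^{2} + 3 \right)}}{2} - 2 \sin{\left(\frac{x}{2} \right)}] = \frac{- 2 x^{2} \cos{\left(\frac{x}{2} \right)} - 6 x - 3 \cos{\left(\frac{x}{2} \right)}}{2 x^{2} + 3}, which equals f(x).

An antiderivative is F(x) = - \frac{3 \log{\left(2 x^{2} + 3 \right)}}{2} - 2 \sin{\left(\frac{x}{2} \right)}.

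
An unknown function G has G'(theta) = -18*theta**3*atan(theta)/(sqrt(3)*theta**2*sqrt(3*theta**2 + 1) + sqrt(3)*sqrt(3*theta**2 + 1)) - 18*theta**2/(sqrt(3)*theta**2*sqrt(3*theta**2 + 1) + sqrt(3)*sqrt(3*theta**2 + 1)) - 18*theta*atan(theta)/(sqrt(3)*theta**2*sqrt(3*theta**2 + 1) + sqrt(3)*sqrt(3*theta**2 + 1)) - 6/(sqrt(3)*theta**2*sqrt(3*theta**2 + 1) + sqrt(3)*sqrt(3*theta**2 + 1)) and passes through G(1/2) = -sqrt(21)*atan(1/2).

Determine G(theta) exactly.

Recognize the product-rule pattern: G'(theta) = u'v + uv' with u = -6*sqrt(theta**2 + 1/3), v = atan(theta), so integration by parts undoes it.
A general antiderivative is -6*sqrt(theta**2 + 1/3)*atan(theta) + C.
The condition gives C = -sqrt(21)*atan(1/2) - (-sqrt(21)*atan(1/2)) = 0.
So G(theta) = -2*sqrt(3)*sqrt(3*theta**2 + 1)*atan(theta).
Check: d/dtheta[-2*sqrt(3)*sqrt(3*theta**2 + 1)*atan(theta)] = (-6*sqrt(3)*theta**3*atan(theta) - 6*sqrt(3)*theta**2 - 6*sqrt(3)*theta*atan(theta) - 2*sqrt(3))/(theta**2*sqrt(3*theta**2 + 1) + sqrt(3*theta**2 + 1)), which equals G'(theta).

G(theta) = -2*sqrt(3)*sqrt(3*theta**2 + 1)*atan(theta)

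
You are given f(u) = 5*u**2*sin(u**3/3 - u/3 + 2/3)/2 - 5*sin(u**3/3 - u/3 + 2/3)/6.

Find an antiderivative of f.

An antiderivative is F(u) = -5*cos(u**3/3 - u/3 + 2/3)/2.

f matches the chain-rule pattern g'(h)*h' with inner function h(u) = u**3/3 - u/3 + 2/3; substituting w = h(u) collapses the integral.
Check: d/du[-5*cos(u**3/3 - u/3 + 2/3)/2] = 5*u**2*sin(u**3/3 - u/3 + 2/3)/2 - 5*sin(u**3/3 - u/3 + 2/3)/6 = f(u).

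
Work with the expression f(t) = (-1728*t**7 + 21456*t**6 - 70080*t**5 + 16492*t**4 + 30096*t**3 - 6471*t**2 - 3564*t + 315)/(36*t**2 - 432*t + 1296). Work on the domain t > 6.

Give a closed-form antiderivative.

An antiderivative is F(t) = -(1728*t**7 - 11232*t**6 + 4032*t**5 + 7336*t**4 - 2256*t**3 - 1782*t**2 + 297*t + 108)/(216*(t - 6)).

Whatever form F(t) takes, F'(t) = f(t) is non-negotiable.
Check: d/dt[-(1728*t**7 - 11232*t**6 + 4032*t**5 + 7336*t**4 - 2256*t**3 - 1782*t**2 + 297*t + 108)/(216*(t - 6))] = (-1728*t**7 + 21456*t**6 - 70080*t**5 + 16492*t**4 + 30096*t**3 - 6471*t**2 - 3564*t + 315)/(36*t**2 - 432*t + 1296) = f(t).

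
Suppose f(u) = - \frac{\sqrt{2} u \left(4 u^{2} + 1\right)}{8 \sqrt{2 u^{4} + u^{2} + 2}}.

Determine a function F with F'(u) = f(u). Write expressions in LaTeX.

An antiderivative is F(u) = - \frac{\sqrt{2} \sqrt{2 u^{4} + u^{2} + 2}}{8}.

The substitution w = u^{4} + \frac{u^{2}}{2} + 1 works: f is exactly (dF/dw)*(dw/du) for that inner function.
Check: d/du[- \frac{\sqrt{2} \sqrt{2 u^{4} + u^{2} + 2}}{8}] = \frac{- 4 \sqrt{2} u^{3} - \sqrt{2} u}{8 \sqrt{2 u^{4} + u^{2} + 2}}, which equals f(u).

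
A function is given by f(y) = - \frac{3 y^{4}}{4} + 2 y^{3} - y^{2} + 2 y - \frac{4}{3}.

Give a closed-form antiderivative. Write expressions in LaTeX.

The integrand splits into summands that can be handled one at a time.
Check: d/dy[- \frac{3 y^{5}}{20} + \frac{y^{4}}{2} - \frac{y^{3}}{3} + y^{2} - \frac{4 y}{3}] = - \frac{3 y^{4}}{4} + 2 y^{3} - y^{2} + 2 y - \frac{4}{3} = f(y).

An antiderivative is F(y) = - \frac{3 y^{5}}{20} + \frac{y^{4}}{2} - \frac{y^{3}}{3} + y^{2} - \frac{4 y}{3}.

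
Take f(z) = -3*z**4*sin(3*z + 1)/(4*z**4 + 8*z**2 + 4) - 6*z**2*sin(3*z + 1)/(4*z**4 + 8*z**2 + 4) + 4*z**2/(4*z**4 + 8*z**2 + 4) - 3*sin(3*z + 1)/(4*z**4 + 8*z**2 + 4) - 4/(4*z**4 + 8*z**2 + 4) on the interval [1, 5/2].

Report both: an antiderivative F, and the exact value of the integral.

The integrand splits into summands that can be handled one at a time.
F(z) = (-4*z + (z**2 + 1)*cos(3*z + 1))/(4*(z**2 + 1)) is an antiderivative of f.
Check: d/dz[(-4*z + (z**2 + 1)*cos(3*z + 1))/(4*(z**2 + 1))] = (-3*z**4*sin(3*z + 1) - 6*z**2*sin(3*z + 1) + 4*z**2 - 3*sin(3*z + 1) - 4)/(4*z**4 + 8*z**2 + 4), which equals f(z).
F(5/2) = -10/29 + cos(17/2)/4; F(1) = -1/2 + cos(4)/4.
Integral = F(5/2) - F(1) = cos(17/2)/4 + 9/58 - cos(4)/4.

Antiderivative: F(z) = (-4*z + (z**2 + 1)*cos(3*z + 1))/(4*(z**2 + 1)); value = cos(17/2)/4 + 9/58 - cos(4)/4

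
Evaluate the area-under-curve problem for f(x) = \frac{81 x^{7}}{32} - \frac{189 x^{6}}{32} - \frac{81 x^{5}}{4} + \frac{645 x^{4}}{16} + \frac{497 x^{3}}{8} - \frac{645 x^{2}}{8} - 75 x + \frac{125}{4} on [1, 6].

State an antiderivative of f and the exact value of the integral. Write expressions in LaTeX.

The substitution u = \frac{3 x^{2}}{4} - \frac{x}{2} - \frac{5}{2} works: f is exactly (dF/du)*(du/dx) for that inner function.
F(x) = \frac{81 x^{8}}{256} - \frac{27 x^{7}}{32} - \frac{27 x^{6}}{8} + \frac{129 x^{5}}{16} + \frac{497 x^{4}}{32} - \frac{215 x^{3}}{8} - \frac{75 x^{2}}{2} + \frac{125 x}{4} is an antiderivative of f.
Check: d/dx[\frac{81 x^{8}}{256} - \frac{27 x^{7}}{32} - \frac{27 x^{6}}{8} + \frac{129 x^{5}}{16} + \frac{497 x^{4}}{32} - \frac{215 x^{3}}{8} - \frac{75 x^{2}}{2} + \frac{125 x}{4}] = \frac{81 x^{7}}{32} - \frac{189 x^{6}}{32} - \frac{81 x^{5}}{4} + \frac{645 x^{4}}{16} + \frac{497 x^{3}}{8} - \frac{645 x^{2}}{8} - 75 x + \frac{125}{4} = f(x).
F(6) = 213636; F(1) = - \frac{3439}{256}.
Integral = F(6) - F(1) = \frac{54694255}{256}.

Antiderivative: F(x) = \frac{81 x^{8}}{256} - \frac{27 x^{7}}{32} - \frac{27 x^{6}}{8} + \frac{129 x^{5}}{16} + \frac{497 x^{4}}{32} - \frac{215 x^{3}}{8} - \frac{75 x^{2}}{2} + \frac{125 x}{4}; value = \frac{54694255}{256}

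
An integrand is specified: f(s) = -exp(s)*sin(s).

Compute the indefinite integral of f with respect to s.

An antiderivative F(s) passes only if d/ds[F] lands on f(s) exactly.
Check: d/ds[(-sin(s) + cos(s))*exp(s)/2] = -exp(s)*sin(s) = f(s).

F(s) = (-sin(s) + cos(s))*exp(s)/2 + C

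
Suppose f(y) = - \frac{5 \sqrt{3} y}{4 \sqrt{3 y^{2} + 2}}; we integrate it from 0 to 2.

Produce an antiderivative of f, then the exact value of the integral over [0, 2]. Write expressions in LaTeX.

f matches the chain-rule pattern g'(h)*h' with inner function h(y) = y^{2} + \frac{2}{3}; substituting u = h(y) collapses the integral.
F(y) = - \frac{5 \sqrt{3} \sqrt{3 y^{2} + 2}}{12} is an antiderivative of f.
Check: d/dy[- \frac{5 \sqrt{3} \sqrt{3 y^{2} + 2}}{12}] = - \frac{5 \sqrt{3} y}{4 \sqrt{3 y^{2} + 2}} = f(y).
F(2) = - \frac{5 \sqrt{42}}{12}; F(0) = - \frac{5 \sqrt{6}}{12}.
Integral = F(2) - F(0) = - \frac{5 \sqrt{42}}{12} + \frac{5 \sqrt{6}}{12}.

Antiderivative: F(y) = - \frac{5 \sqrt{3} \sqrt{3 y^{2} + 2}}{12}; value = - \frac{5 \sqrt{42}}{12} + \frac{5 \sqrt{6}}{12}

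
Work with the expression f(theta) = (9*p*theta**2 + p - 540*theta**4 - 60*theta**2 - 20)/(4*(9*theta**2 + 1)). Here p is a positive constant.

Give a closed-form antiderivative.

An antiderivative is F(theta) = (3*p*theta - 60*theta**3 - 20*atan(3*theta))/12.

A candidate is checked by its d/dtheta: the result must match f(theta).
Check: d/dtheta[(3*p*theta - 60*theta**3 - 20*atan(3*theta))/12] = (9*p*theta**2 + p - 540*theta**4 - 60*theta**2 - 20)/(36*theta**2 + 4), which equals f(theta).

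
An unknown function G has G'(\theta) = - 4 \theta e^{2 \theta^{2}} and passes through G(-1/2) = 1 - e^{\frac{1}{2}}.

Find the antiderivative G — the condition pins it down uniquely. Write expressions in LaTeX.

G(\theta) = 1 - e^{2 \theta^{2}}

G'(\theta) matches the chain-rule pattern g'(h)*h' with inner function h(\theta) = 2 \theta^{2}; substituting u = h(\theta) collapses the integral.
A general antiderivative is - e^{2 \theta^{2}} + C.
The condition gives C = 1 - e^{\frac{1}{2}} - (- e^{\frac{1}{2}}) = 1.
So G(\theta) = 1 - e^{2 \theta^{2}}.
Check: d/d\theta[1 - e^{2 \theta^{2}}] = - 4 \theta e^{2 \theta^{2}} = G'(\theta).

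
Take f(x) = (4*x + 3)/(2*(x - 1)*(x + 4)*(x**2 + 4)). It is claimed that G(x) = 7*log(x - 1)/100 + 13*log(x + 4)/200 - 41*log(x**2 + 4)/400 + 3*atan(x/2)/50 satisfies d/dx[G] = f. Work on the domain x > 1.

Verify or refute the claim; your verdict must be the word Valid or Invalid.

Invalid: d/dx[G] - f = -7/(100*x - 100), which is not 0.

d/dx[G] = (-7*x**3 - 28*x**2 + 172*x + 38)/(100*x**4 + 300*x**3 + 1200*x - 1600)
d/dx[G] - f(x) = -7/(100*x - 100) != 0.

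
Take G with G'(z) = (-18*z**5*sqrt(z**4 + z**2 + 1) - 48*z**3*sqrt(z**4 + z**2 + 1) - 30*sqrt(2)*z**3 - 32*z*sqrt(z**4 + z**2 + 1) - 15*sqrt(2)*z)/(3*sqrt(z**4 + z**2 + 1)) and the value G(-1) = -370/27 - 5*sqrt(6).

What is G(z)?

G(z) = ((-3*z**2 - 4)**3 - 135*sqrt(2)*sqrt(z**4 + z**2 + 1) - 27)/27

Recover the given G'(z) by differentiating a candidate G(z); any mismatch rules it out.
A general antiderivative is (-z**2 - 4/3)**3 - 5*sqrt(2*z**4 + 2*z**2 + 2) + C.
The condition gives C = -370/27 - 5*sqrt(6) - (-343/27 - 5*sqrt(6)) = -1.
So G(z) = ((-3*z**2 - 4)**3 - 135*sqrt(2)*sqrt(z**4 + z**2 + 1) - 27)/27.
Check: d/dz[((-3*z**2 - 4)**3 - 135*sqrt(2)*sqrt(z**4 + z**2 + 1) - 27)/27] = (-18*z**5*sqrt(z**4 + z**2 + 1) - 48*z**3*sqrt(z**4 + z**2 + 1) - 30*sqrt(2)*z**3 - 32*z*sqrt(z**4 + z**2 + 1) - 15*sqrt(2)*z)/(3*sqrt(z**4 + z**2 + 1)) = G'(z).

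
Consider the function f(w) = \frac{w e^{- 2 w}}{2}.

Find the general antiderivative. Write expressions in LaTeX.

Recognize the product-rule pattern: f = u'v + uv' with u = - \frac{w}{4} - \frac{1}{8}, v = e^{- 2 w}, so integration by parts undoes it.
Check: d/dw[\frac{\left(- 2 w - 1\right) e^{- 2 w}}{8}] = \frac{w e^{- 2 w}}{2} = f(w).

F(w) = \frac{\left(- 2 w - 1\right) e^{- 2 w}}{8} + C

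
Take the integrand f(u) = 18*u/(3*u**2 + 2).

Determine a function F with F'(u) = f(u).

An antiderivative is F(u) = 3*log(3*u**2/2 + 1).

f matches the chain-rule pattern g'(h)*h' with inner function h(u) = 3*u**2/2 + 1; substituting w = h(u) collapses the integral.
Check: d/du[3*log(3*u**2/2 + 1)] = 18*u/(3*u**2 + 2) = f(u).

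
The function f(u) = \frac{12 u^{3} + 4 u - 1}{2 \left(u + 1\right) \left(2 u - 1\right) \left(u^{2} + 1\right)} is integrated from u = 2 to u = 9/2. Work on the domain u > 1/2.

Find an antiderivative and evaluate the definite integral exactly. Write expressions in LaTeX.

Antiderivative: F(u) = - \frac{- 8 \log{\left(u - \frac{1}{2} \right)} - 34 \log{\left(u + 1 \right)} - 15 \log{\left(u^{2} + 1 \right)} + 6 \operatorname{atan}{\left(u \right)}}{24}; value = - \frac{17 \log{\left(3 \right)}}{12} - \frac{5 \log{\left(5 \right)}}{8} - \frac{\operatorname{atan}{\left(\frac{9}{2} \right)}}{4} - \frac{\log{\left(\frac{3}{2} \right)}}{3} + \frac{\operatorname{atan}{\left(2 \right)}}{4} + \frac{\log{\left(4 \right)}}{3} + \frac{5 \log{\left(\frac{85}{4} \right)}}{8} + \frac{17 \log{\left(\frac{11}{2} \right)}}{12}

Factor the denominator (2 \left(u + 1\right) \left(2 u - 1\right) \left(u^{2} + 1\right)) and decompose: f = \frac{5 u - 1}{4 \left(u^{2} + 1\right)} + \frac{2}{3 \left(2 u - 1\right)} + \frac{17}{12 \left(u + 1\right)}; each piece integrates to a log, atan, or power term.
F(u) = - \frac{- 8 \log{\left(u - \frac{1}{2} \right)} - 34 \log{\left(u + 1 \right)} - 15 \log{\left(u^{2} + 1 \right)} + 6 \operatorname{atan}{\left(u \right)}}{24} is an antiderivative of f.
Check: d/du[- \frac{- 8 \log{\left(u - \frac{1}{2} \right)} - 34 \log{\left(u + 1 \right)} - 15 \log{\left(u^{2} + 1 \right)} + 6 \operatorname{atan}{\left(u \right)}}{24}] = \frac{12 u^{3} + 4 u - 1}{4 u^{4} + 2 u^{3} + 2 u^{2} + 2 u - 2}, which equals f(u).
F(9/2) = - \frac{\operatorname{atan}{\left(\frac{9}{2} \right)}}{4} + \frac{\log{\left(4 \right)}}{3} + \frac{5 \log{\left(\frac{85}{4} \right)}}{8} + \frac{17 \log{\left(\frac{11}{2} \right)}}{12}; F(2) = - \frac{\operatorname{atan}{\left(2 \right)}}{4} + \frac{\log{\left(\frac{3}{2} \right)}}{3} + \frac{5 \log{\left(5 \right)}}{8} + \frac{17 \log{\left(3 \right)}}{12}.
Integral = F(9/2) - F(2) = - \frac{17 \log{\left(3 \right)}}{12} - \frac{5 \log{\left(5 \right)}}{8} - \frac{\operatorname{atan}{\left(\frac{9}{2} \right)}}{4} - \frac{\log{\left(\frac{3}{2} \right)}}{3} + \frac{\operatorname{atan}{\left(2 \right)}}{4} + \frac{\log{\left(4 \right)}}{3} + \frac{5 \log{\left(\frac{85}{4} \right)}}{8} + \frac{17 \log{\left(\frac{11}{2} \right)}}{12}.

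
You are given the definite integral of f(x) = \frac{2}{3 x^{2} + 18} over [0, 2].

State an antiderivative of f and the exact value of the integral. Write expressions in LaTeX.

Antiderivative: F(x) = \frac{\sqrt{6} \operatorname{atan}{\left(\frac{\sqrt{6} x}{6} \right)}}{9}; value = \frac{\sqrt{6} \operatorname{atan}{\left(\frac{\sqrt{6}}{3} \right)}}{9}

Recover f(x) by differentiating a candidate F(x); any mismatch rules it out.
F(x) = \frac{\sqrt{6} \operatorname{atan}{\left(\frac{\sqrt{6} x}{6} \right)}}{9} is an antiderivative of f.
Check: d/dx[\frac{\sqrt{6} \operatorname{atan}{\left(\frac{\sqrt{6} x}{6} \right)}}{9}] = \frac{2}{3 x^{2} + 18} = f(x).
F(2) = \frac{\sqrt{6} \operatorname{atan}{\left(\frac{\sqrt{6}}{3} \right)}}{9}; F(0) = 0.
Integral = F(2) - F(0) = \frac{\sqrt{6} \operatorname{atan}{\left(\frac{\sqrt{6}}{3} \right)}}{9}.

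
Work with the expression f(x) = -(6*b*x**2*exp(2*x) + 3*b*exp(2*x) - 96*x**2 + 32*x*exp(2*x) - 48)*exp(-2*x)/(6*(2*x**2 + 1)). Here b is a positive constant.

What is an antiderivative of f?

An antiderivative is F(x) = -(3*b*x*exp(2*x) + 8*exp(2*x)*log(3*x**2 + 3/2) + 24)*exp(-2*x)/6.

Recover f(x) by differentiating a candidate F(x); any mismatch rules it out.
Check: d/dx[-(3*b*x*exp(2*x) + 8*exp(2*x)*log(3*x**2 + 3/2) + 24)*exp(-2*x)/6] = (-6*b*x**2*exp(2*x) - 3*b*exp(2*x) + 96*x**2 - 32*x*exp(2*x) + 48)/(12*x**2*exp(2*x) + 6*exp(2*x)), which equals f(x).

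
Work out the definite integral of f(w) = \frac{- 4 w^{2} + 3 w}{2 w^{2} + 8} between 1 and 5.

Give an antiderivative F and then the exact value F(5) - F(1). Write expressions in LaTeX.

Antiderivative: F(w) = \frac{- 8 w + 3 \log{\left(w^{2} + 4 \right)} + 16 \operatorname{atan}{\left(\frac{w}{2} \right)}}{4}; value = -8 - 4 \operatorname{atan}{\left(\frac{1}{2} \right)} - \frac{3 \log{\left(5 \right)}}{4} + \frac{3 \log{\left(29 \right)}}{4} + 4 \operatorname{atan}{\left(\frac{5}{2} \right)}

Differentiate the proposed F(w) back; it has to land on f(w) exactly.
F(w) = \frac{- 8 w + 3 \log{\left(w^{2} + 4 \right)} + 16 \operatorname{atan}{\left(\frac{w}{2} \right)}}{4} is an antiderivative of f.
Check: d/dw[\frac{- 8 w + 3 \log{\left(w^{2} + 4 \right)} + 16 \operatorname{atan}{\left(\frac{w}{2} \right)}}{4}] = \frac{- 4 w^{2} + 3 w}{2 w^{2} + 8} = f(w).
F(5) = -10 + \frac{3 \log{\left(29 \right)}}{4} + 4 \operatorname{atan}{\left(\frac{5}{2} \right)}; F(1) = -2 + \frac{3 \log{\left(5 \right)}}{4} + 4 \operatorname{atan}{\left(\frac{1}{2} \right)}.
Integral = F(5) - F(1) = -8 - 4 \operatorname{atan}{\left(\frac{1}{2} \right)} - \frac{3 \log{\left(5 \right)}}{4} + \frac{3 \log{\left(29 \right)}}{4} + 4 \operatorname{atan}{\left(\frac{5}{2} \right)}.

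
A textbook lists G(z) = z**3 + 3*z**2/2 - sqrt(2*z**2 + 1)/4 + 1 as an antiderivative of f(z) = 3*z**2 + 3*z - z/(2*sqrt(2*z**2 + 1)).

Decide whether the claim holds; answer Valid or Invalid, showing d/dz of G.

Valid - differentiating G returns exactly f.

d/dz[G] = (6*z**2*sqrt(2*z**2 + 1) + 6*z*sqrt(2*z**2 + 1) - z)/(2*sqrt(2*z**2 + 1))
This equals f(z) exactly, so the claim holds.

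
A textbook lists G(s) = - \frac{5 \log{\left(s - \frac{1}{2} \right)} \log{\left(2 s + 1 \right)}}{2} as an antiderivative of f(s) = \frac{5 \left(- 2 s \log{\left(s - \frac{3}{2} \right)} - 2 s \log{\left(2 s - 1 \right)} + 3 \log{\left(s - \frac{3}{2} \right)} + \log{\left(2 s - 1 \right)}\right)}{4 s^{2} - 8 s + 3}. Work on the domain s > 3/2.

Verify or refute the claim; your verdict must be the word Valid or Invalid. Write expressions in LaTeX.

Invalid: d/ds[G] - f = \frac{20 s^{2} \log{\left(s - \frac{3}{2} \right)} - 20 s^{2} \log{\left(s - \frac{1}{2} \right)} + 20 s^{2} \log{\left(2 s - 1 \right)} - 20 s^{2} \log{\left(2 s + 1 \right)} - 20 s \log{\left(s - \frac{3}{2} \right)} + 40 s \log{\left(s - \frac{1}{2} \right)} + 20 s \log{\left(2 s + 1 \right)} - 15 \log{\left(s - \frac{3}{2} \right)} - 15 \log{\left(s - \frac{1}{2} \right)} - 5 \log{\left(2 s - 1 \right)} + 15 \log{\left(2 s + 1 \right)}}{8 s^{3} - 12 s^{2} - 2 s + 3}, which is not 0.

d/ds[G] = \frac{- 10 s \log{\left(s - \frac{1}{2} \right)} - 10 s \log{\left(2 s + 1 \right)} + 5 \log{\left(s - \frac{1}{2} \right)} - 5 \log{\left(2 s + 1 \right)}}{4 s^{2} - 1}
d/ds[G] - f(s) = \frac{20 s^{2} \log{\left(s - \frac{3}{2} \right)} - 20 s^{2} \log{\left(s - \frac{1}{2} \right)} + 20 s^{2} \log{\left(2 s - 1 \right)} - 20 s^{2} \log{\left(2 s + 1 \right)} - 20 s \log{\left(s - \frac{3}{2} \right)} + 40 s \log{\left(s - \frac{1}{2} \right)} + 20 s \log{\left(2 s + 1 \right)} - 15 \log{\left(s - \frac{3}{2} \right)} - 15 \log{\left(s - \frac{1}{2} \right)} - 5 \log{\left(2 s - 1 \right)} + 15 \log{\left(2 s + 1 \right)}}{8 s^{3} - 12 s^{2} - 2 s + 3} != 0.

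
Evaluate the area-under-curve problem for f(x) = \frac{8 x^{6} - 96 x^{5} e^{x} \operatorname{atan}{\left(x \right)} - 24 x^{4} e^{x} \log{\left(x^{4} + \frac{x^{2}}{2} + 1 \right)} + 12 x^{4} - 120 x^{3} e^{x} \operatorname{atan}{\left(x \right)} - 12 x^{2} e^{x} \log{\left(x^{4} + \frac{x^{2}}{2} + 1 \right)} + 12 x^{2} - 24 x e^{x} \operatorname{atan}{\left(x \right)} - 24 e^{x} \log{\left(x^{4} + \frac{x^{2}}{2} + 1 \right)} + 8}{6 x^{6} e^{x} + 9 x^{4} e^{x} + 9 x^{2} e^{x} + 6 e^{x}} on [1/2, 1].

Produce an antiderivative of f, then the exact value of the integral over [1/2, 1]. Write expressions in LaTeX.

A candidate is checked by its d/dx: the result must match f(x).
F(x) = \frac{4 \left(- 3 e^{x} \log{\left(x^{4} + \frac{x^{2}}{2} + 1 \right)} \operatorname{atan}{\left(x \right)} - 1\right) e^{- x}}{3} is an antiderivative of f.
Check: d/dx[\frac{4 \left(- 3 e^{x} \log{\left(x^{4} + \frac{x^{2}}{2} + 1 \right)} \operatorname{atan}{\left(x \right)} - 1\right) e^{- x}}{3}] = \frac{8 x^{6} - 96 x^{5} e^{x} \operatorname{atan}{\left(x \right)} - 24 x^{4} e^{x} \log{\left(x^{4} + \frac{x^{2}}{2} + 1 \right)} + 12 x^{4} - 120 x^{3} e^{x} \operatorname{atan}{\left(x \right)} - 12 x^{2} e^{x} \log{\left(x^{4} + \frac{x^{2}}{2} + 1 \right)} + 12 x^{2} - 24 x e^{x} \operatorname{atan}{\left(x \right)} - 24 e^{x} \log{\left(x^{4} + \frac{x^{2}}{2} + 1 \right)} + 8}{6 x^{6} e^{x} + 9 x^{4} e^{x} + 9 x^{2} e^{x} + 6 e^{x}} = f(x).
F(1) = - \pi \log{\left(\frac{5}{2} \right)} - \frac{4}{3 e}; F(1/2) = - \frac{4}{3 e^{\frac{1}{2}}} - 4 \log{\left(\frac{19}{16} \right)} \operatorname{atan}{\left(\frac{1}{2} \right)}.
Integral = F(1) - F(1/2) = - \pi \log{\left(\frac{5}{2} \right)} - \frac{4}{3 e} + 4 \log{\left(\frac{19}{16} \right)} \operatorname{atan}{\left(\frac{1}{2} \right)} + \frac{4}{3 e^{\frac{1}{2}}}.

Antiderivative: F(x) = \frac{4 \left(- 3 e^{x} \log{\left(x^{4} + \frac{x^{2}}{2} + 1 \right)} \operatorname{atan}{\left(x \right)} - 1\right) e^{- x}}{3}; value = - \pi \log{\left(\frac{5}{2} \right)} - \frac{4}{3 e} + 4 \log{\left(\frac{19}{16} \right)} \operatorname{atan}{\left(\frac{1}{2} \right)} + \frac{4}{3 e^{\frac{1}{2}}}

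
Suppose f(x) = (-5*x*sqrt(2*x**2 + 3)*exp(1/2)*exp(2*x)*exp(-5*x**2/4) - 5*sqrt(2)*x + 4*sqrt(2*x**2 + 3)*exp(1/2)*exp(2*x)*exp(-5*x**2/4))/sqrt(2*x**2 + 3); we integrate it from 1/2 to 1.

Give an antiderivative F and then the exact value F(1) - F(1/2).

Recover f(x) by differentiating a candidate F(x); any mismatch rules it out.
F(x) = sqrt(2)*(-5*sqrt(2*x**2 + 3) + 2*sqrt(2)*exp(1/2)*exp(2*x)*exp(-5*x**2/4))/2 is an antiderivative of f.
Check: d/dx[sqrt(2)*(-5*sqrt(2*x**2 + 3) + 2*sqrt(2)*exp(1/2)*exp(2*x)*exp(-5*x**2/4))/2] = (-5*x*sqrt(2*x**2 + 3)*exp(1/2)*exp(2*x) - 5*sqrt(2)*x*exp(5*x**2/4) + 4*sqrt(2*x**2 + 3)*exp(1/2)*exp(2*x))*exp(-5*x**2/4)/sqrt(2*x**2 + 3), which equals f(x).
F(1) = -5*sqrt(10)/2 + 2*exp(5/4); F(1/2) = -5*sqrt(7)/2 + 2*exp(19/16).
Integral = F(1) - F(1/2) = -5*sqrt(10)/2 - 2*exp(19/16) + 5*sqrt(7)/2 + 2*exp(5/4).

Antiderivative: F(x) = sqrt(2)*(-5*sqrt(2*x**2 + 3) + 2*sqrt(2)*exp(1/2)*exp(2*x)*exp(-5*x**2/4))/2; value = -5*sqrt(10)/2 - 2*exp(19/16) + 5*sqrt(7)/2 + 2*exp(5/4)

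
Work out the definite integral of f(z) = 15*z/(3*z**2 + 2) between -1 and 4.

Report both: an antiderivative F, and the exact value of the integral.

The substitution u = 3*z**2 + 2 works: f is exactly (dF/du)*(du/dz) for that inner function.
F(z) = 5*log(3*z**2 + 2)/2 is an antiderivative of f.
Check: d/dz[5*log(3*z**2 + 2)/2] = 15*z/(3*z**2 + 2) = f(z).
F(4) = 5*log(50)/2; F(-1) = 5*log(5)/2.
Integral = F(4) - F(-1) = -5*log(5)/2 + 5*log(50)/2.

Antiderivative: F(z) = 5*log(3*z**2 + 2)/2; value = -5*log(5)/2 + 5*log(50)/2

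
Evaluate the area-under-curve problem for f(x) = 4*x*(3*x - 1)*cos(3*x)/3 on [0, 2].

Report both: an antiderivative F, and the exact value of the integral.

For F(x) to be correct the identity F'(x) - f(x) = 0 must hold.
F(x) = 4*(9*x**2*sin(3*x) - 3*x*sin(3*x) + 6*x*cos(3*x) - 2*sin(3*x) - cos(3*x))/27 is an antiderivative of f.
Check: d/dx[4*(9*x**2*sin(3*x) - 3*x*sin(3*x) + 6*x*cos(3*x) - 2*sin(3*x) - cos(3*x))/27] = 4*x**2*cos(3*x) - 4*x*cos(3*x)/3, which equals f(x).
F(2) = 112*sin(6)/27 + 44*cos(6)/27; F(0) = -4/27.
Integral = F(2) - F(0) = 112*sin(6)/27 + 4/27 + 44*cos(6)/27.

Antiderivative: F(x) = 4*(9*x**2*sin(3*x) - 3*x*sin(3*x) + 6*x*cos(3*x) - 2*sin(3*x) - cos(3*x))/27; value = 112*sin(6)/27 + 4/27 + 44*cos(6)/27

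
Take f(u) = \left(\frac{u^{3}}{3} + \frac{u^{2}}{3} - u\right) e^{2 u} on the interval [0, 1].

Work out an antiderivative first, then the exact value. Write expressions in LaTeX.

f has the shape v'r + vr' for v = \frac{u^{3}}{6} - \frac{u^{2}}{12} - \frac{5 u}{12} + \frac{5}{24} and r = e^{2 u} — it is the derivative of the product v*r.
F(u) = \frac{\left(4 u^{3} - 2 u^{2} - 10 u + 5\right) e^{2 u}}{24} is an antiderivative of f.
Check: d/du[\frac{\left(4 u^{3} - 2 u^{2} - 10 u + 5\right) e^{2 u}}{24}] = \frac{u^{3} e^{2 u}}{3} + \frac{u^{2} e^{2 u}}{3} - u e^{2 u}, which equals f(u).
F(1) = - \frac{e^{2}}{8}; F(0) = \frac{5}{24}.
Integral = F(1) - F(0) = - \frac{e^{2}}{8} - \frac{5}{24}.

Antiderivative: F(u) = \frac{\left(4 u^{3} - 2 u^{2} - 10 u + 5\right) e^{2 u}}{24}; value = - \frac{e^{2}}{8} - \frac{5}{24}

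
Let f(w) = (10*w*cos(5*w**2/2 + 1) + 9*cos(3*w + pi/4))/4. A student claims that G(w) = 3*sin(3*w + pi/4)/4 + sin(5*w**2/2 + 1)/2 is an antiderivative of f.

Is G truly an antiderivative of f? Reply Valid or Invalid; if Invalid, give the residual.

d/dw[G] = 5*w*cos(5*w**2/2 + 1)/2 + 9*cos(3*w + pi/4)/4
This equals f(w) exactly, so the claim holds.

Valid: G'(w) = f(w).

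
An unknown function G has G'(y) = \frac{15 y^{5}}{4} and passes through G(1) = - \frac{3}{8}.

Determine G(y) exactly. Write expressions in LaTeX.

G(y) = \frac{5 y^{6}}{8} - 1

For G(y) to be correct, d/dy[G] must agree with the stated G'(y) identically.
A general antiderivative is \frac{5 y^{6}}{8} + C.
The condition gives C = - \frac{3}{8} - (\frac{5}{8}) = -1.
So G(y) = \frac{5 y^{6}}{8} - 1.
Check: d/dy[\frac{5 y^{6}}{8} - 1] = \frac{15 y^{5}}{4} = G'(y).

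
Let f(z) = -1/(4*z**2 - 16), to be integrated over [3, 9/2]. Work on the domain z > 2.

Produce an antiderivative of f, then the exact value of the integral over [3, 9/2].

Antiderivative: F(z) = (-log(z - 2) + log(z + 2))/16; value = -log(5)/16 - log(5/2)/16 + log(13/2)/16

The denominator factors as 4*(z - 2)*(z + 2); partial fractions split f into directly integrable pieces: 1/(16*(z + 2)) - 1/(16*(z - 2)).
F(z) = (-log(z - 2) + log(z + 2))/16 is an antiderivative of f.
Check: d/dz[(-log(z - 2) + log(z + 2))/16] = -1/(4*z**2 - 16) = f(z).
F(9/2) = -log(5/2)/16 + log(13/2)/16; F(3) = log(5)/16.
Integral = F(9/2) - F(3) = -log(5)/16 - log(5/2)/16 + log(13/2)/16.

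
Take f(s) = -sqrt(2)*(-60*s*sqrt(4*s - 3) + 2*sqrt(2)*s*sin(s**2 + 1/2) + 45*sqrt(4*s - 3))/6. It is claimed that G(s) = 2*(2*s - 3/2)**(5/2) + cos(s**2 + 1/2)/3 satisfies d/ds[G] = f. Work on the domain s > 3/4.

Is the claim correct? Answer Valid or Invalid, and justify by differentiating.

d/ds[G] = sqrt(2)*(60*s*sqrt(4*s - 3) - 2*sqrt(2)*s*sin(s**2 + 1/2) - 45*sqrt(4*s - 3))/6
This equals f(s) exactly, so the claim holds.

Valid: G'(s) = f(s).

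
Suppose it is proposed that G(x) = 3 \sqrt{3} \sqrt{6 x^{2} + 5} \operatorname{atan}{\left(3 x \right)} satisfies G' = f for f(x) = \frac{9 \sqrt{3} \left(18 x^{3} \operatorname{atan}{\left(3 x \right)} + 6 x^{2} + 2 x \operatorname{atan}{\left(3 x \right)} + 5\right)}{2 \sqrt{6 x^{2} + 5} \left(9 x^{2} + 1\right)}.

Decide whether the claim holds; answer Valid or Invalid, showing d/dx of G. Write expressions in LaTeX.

d/dx[G] = \frac{162 \sqrt{3} x^{3} \operatorname{atan}{\left(3 x \right)} + 54 \sqrt{3} x^{2} + 18 \sqrt{3} x \operatorname{atan}{\left(3 x \right)} + 45 \sqrt{3}}{9 x^{2} \sqrt{6 x^{2} + 5} + \sqrt{6 x^{2} + 5}}
d/dx[G] - f(x) = \frac{486 x^{3} \sqrt{6 x^{2} + 5} \operatorname{atan}{\left(3 x \right)} + 162 x^{2} \sqrt{6 x^{2} + 5} + 54 x \sqrt{6 x^{2} + 5} \operatorname{atan}{\left(3 x \right)} + 135 \sqrt{6 x^{2} + 5}}{108 \sqrt{3} x^{4} + 102 \sqrt{3} x^{2} + 10 \sqrt{3}} != 0.

Invalid: d/dx[G] - f = \frac{486 x^{3} \sqrt{6 x^{2} + 5} \operatorname{atan}{\left(3 x \right)} + 162 x^{2} \sqrt{6 x^{2} + 5} + 54 x \sqrt{6 x^{2} + 5} \operatorname{atan}{\left(3 x \right)} + 135 \sqrt{6 x^{2} + 5}}{108 \sqrt{3} x^{4} + 102 \sqrt{3} x^{2} + 10 \sqrt{3}}, which is not 0.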